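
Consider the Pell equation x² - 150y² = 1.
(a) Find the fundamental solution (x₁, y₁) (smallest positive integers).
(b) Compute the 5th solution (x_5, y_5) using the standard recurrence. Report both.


Step 1: Find the fundamental solution (x₁, y₁) of x² - 150y² = 1.
  Expand √150 as a continued fraction. a₀ = ⌊√150⌋ = 12; iterate m_{k+1} = d_k·a_k − m_k, d_{k+1} = (150 − m_{k+1}²)/d_k, a_{k+1} = ⌊(a₀ + m_{k+1})/d_{k+1}⌋ (starting m₀ = 0, d₀ = 1), with convergents p_k = a_k·p_{k-1} + p_{k-2}, q_k = a_k·q_{k-1} + q_{k-2} (p₋₁ = 1, q₋₁ = 0):
  k = 0: a₀ = 12; p₀/q₀ = 12/1; p₀² − 150·q₀² = 144 − 150 = -6.
  k = 1: m = 12, d = 6, a = ⌊(12 + 12)/6⌋ = 4; p/q = (4·12 + 1)/(4·1 + 0) = 49/4; p² − 150·q² = 2401 − 2400 = 1.
  The first convergent with p² − 150·q² = 1 gives the fundamental solution (x₁, y₁) = (49, 4).
Step 2: Apply the recurrence (x_{n+1}, y_{n+1}) = (x₁x_n + 150y₁y_n, x₁y_n + y₁x_n) repeatedly.
  From (x_1, y_1) = (49, 4): x_2 = 49·49 + 150·4·4 = 4801; y_2 = 49·4 + 4·49 = 392.
  From (x_2, y_2) = (4801, 392): x_3 = 49·4801 + 150·4·392 = 470449; y_3 = 49·392 + 4·4801 = 38412.
  From (x_3, y_3) = (470449, 38412): x_4 = 49·470449 + 150·4·38412 = 46099201; y_4 = 49·38412 + 4·470449 = 3763984.
  From (x_4, y_4) = (46099201, 3763984): x_5 = 49·46099201 + 150·4·3763984 = 4517251249; y_5 = 49·3763984 + 4·46099201 = 368832020.
Step 3: Verify x_5² - 150·y_5² = 20405558846592060001 - 20405558846592060000 = 1 (should be 1). ✓

(x_1, y_1) = (49, 4); (x_5, y_5) = (4517251249, 368832020).


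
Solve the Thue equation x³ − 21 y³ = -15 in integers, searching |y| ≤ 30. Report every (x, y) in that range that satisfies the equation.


The equation is x³ - 21y³ = -15. For fixed y, x³ = 21·y³ − 15, so a solution requires the RHS to be a perfect cube.
Strategy: iterate y from -30 to 30, compute RHS = 21·y³ − 15, and check whether it is a (positive or negative) perfect cube.
Check small values of y:
  y = 0: RHS = -15 is not a perfect cube.
  y = 1: RHS = 6 is not a perfect cube.
  y = -1: RHS = -36 is not a perfect cube.
  y = 2: RHS = 153 is not a perfect cube.
  y = -2: RHS = -183 is not a perfect cube.
  y = 3: RHS = 552 is not a perfect cube.
  y = -3: RHS = -582 is not a perfect cube.
Continuing the search up to |y| = 30 finds no solutions either.
No (x, y) in the scanned range satisfies the equation.

No integer solutions with |y| ≤ 30.


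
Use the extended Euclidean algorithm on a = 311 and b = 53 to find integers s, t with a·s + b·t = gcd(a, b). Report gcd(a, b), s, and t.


Euclidean algorithm on (311, 53) — divide until remainder is 0:
  311 = 5 · 53 + 46
  53 = 1 · 46 + 7
  46 = 6 · 7 + 4
  7 = 1 · 4 + 3
  4 = 1 · 3 + 1
  3 = 3 · 1 + 0
gcd(311, 53) = 1.
Track Bezout coefficients alongside the remainders: start with r₀ = 311 = a·1 + b·0 (s = 1, t = 0) and r₁ = 53 = a·0 + b·1 (s = 0, t = 1); each new remainder r_{k+1} = r_{k-1} − q_k·r_k inherits s_{k+1} = s_{k-1} − q_k·s_k, t_{k+1} = t_{k-1} − q_k·t_k, so r_k = a·s_k + b·t_k at every step:
  q = 5: r = 46, s = 1 − 5·0 = 1, t = 0 − 5·1 = -5  (check: 311·1 + 53·(-5) = 46)
  q = 1: r = 7, s = 0 − 1·1 = -1, t = 1 − 1·(-5) = 6  (check: 311·(-1) + 53·6 = 7)
  q = 6: r = 4, s = 1 − 6·(-1) = 7, t = -5 − 6·6 = -41  (check: 311·7 + 53·(-41) = 4)
  q = 1: r = 3, s = -1 − 1·7 = -8, t = 6 − 1·(-41) = 47  (check: 311·(-8) + 53·47 = 3)
  q = 1: r = 1, s = 7 − 1·(-8) = 15, t = -41 − 1·47 = -88  (check: 311·15 + 53·(-88) = 1)
The row with r = 1 (the gcd) gives the Bezout coefficients s = 15, t = -88.
Result: 311 · (15) + 53 · (-88) = 1.

gcd(311, 53) = 1; s = 15, t = -88 (check: 311·15 + 53·(-88) = 1).


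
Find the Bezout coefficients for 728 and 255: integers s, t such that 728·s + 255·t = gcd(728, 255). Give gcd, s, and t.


Euclidean algorithm on (728, 255) — divide until remainder is 0:
  728 = 2 · 255 + 218
  255 = 1 · 218 + 37
  218 = 5 · 37 + 33
  37 = 1 · 33 + 4
  33 = 8 · 4 + 1
  4 = 4 · 1 + 0
gcd(728, 255) = 1.
Track Bezout coefficients alongside the remainders: start with r₀ = 728 = a·1 + b·0 (s = 1, t = 0) and r₁ = 255 = a·0 + b·1 (s = 0, t = 1); each new remainder r_{k+1} = r_{k-1} − q_k·r_k inherits s_{k+1} = s_{k-1} − q_k·s_k, t_{k+1} = t_{k-1} − q_k·t_k, so r_k = a·s_k + b·t_k at every step:
  q = 2: r = 218, s = 1 − 2·0 = 1, t = 0 − 2·1 = -2  (check: 728·1 + 255·(-2) = 218)
  q = 1: r = 37, s = 0 − 1·1 = -1, t = 1 − 1·(-2) = 3  (check: 728·(-1) + 255·3 = 37)
  q = 5: r = 33, s = 1 − 5·(-1) = 6, t = -2 − 5·3 = -17  (check: 728·6 + 255·(-17) = 33)
  q = 1: r = 4, s = -1 − 1·6 = -7, t = 3 − 1·(-17) = 20  (check: 728·(-7) + 255·20 = 4)
  q = 8: r = 1, s = 6 − 8·(-7) = 62, t = -17 − 8·20 = -177  (check: 728·62 + 255·(-177) = 1)
The row with r = 1 (the gcd) gives the Bezout coefficients s = 62, t = -177.
Result: 728 · (62) + 255 · (-177) = 1.

gcd(728, 255) = 1; s = 62, t = -177 (check: 728·62 + 255·(-177) = 1).


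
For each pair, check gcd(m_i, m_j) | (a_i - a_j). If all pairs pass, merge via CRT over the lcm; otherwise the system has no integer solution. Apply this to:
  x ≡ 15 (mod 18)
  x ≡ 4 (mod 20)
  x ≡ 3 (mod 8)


Moduli 18, 20, 8 are not pairwise coprime, so CRT works modulo lcm(m_i) when all pairwise compatibility conditions hold.
Pairwise compatibility: gcd(m_i, m_j) must divide a_i - a_j for every pair.
Merge one congruence at a time:
  Start: x ≡ 15 (mod 18).
  Combine with x ≡ 4 (mod 20): gcd(18, 20) = 2, and 4 - 15 = -11 is NOT divisible by 2.
    ⇒ system is inconsistent (no integer solution).

No solution (the system is inconsistent).


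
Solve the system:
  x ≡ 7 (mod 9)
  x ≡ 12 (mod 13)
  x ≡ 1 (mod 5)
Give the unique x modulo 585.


Moduli 9, 13, 5 are pairwise coprime; by CRT there is a unique solution modulo M = 9 · 13 · 5 = 585.
Solve pairwise, accumulating the modulus:
  Start with x ≡ 7 (mod 9).
  Combine with x ≡ 12 (mod 13): since gcd(9, 13) = 1, we get a unique residue mod 117.
    Write x = 7 + 9·t and substitute into x ≡ 12 (mod 13): 9·t ≡ 12 − 7 = 5 (mod 13).
    The inverse of 9 mod 13 is 3 (since 9·3 = 27 = 2·13 + 1), so t ≡ 3·5 = 15 ≡ 2 (mod 13).
    Then x = 7 + 9·2 = 25, valid modulo lcm(9, 13) = 117: x ≡ 25 (mod 117).
  Combine with x ≡ 1 (mod 5): since gcd(117, 5) = 1, we get a unique residue mod 585.
    Write x = 25 + 117·t and substitute into x ≡ 1 (mod 5): 117·t ≡ 1 − 25 = -24 (mod 5).
    Reduce coefficients mod 5: 2·t ≡ 1 (mod 5).
    The inverse of 2 mod 5 is 3 (since 2·3 = 6 = 1·5 + 1), so t ≡ 3·1 = 3 ≡ 3 (mod 5).
    Then x = 25 + 117·3 = 376, valid modulo lcm(117, 5) = 585: x ≡ 376 (mod 585).
Verify: 376 mod 9 = 7 ✓, 376 mod 13 = 12 ✓, 376 mod 5 = 1 ✓.

x ≡ 376 (mod 585).


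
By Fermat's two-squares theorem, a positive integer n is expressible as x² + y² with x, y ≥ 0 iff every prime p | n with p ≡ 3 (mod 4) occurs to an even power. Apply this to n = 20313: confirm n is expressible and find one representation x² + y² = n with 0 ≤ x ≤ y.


Step 1: Factor n = 20313 = 3^2 · 37 · 61.
Step 2: Check the mod-4 condition on each prime factor: 3 ≡ 3 (mod 4), exponent 2 (must be even); 37 ≡ 1 (mod 4), exponent 1; 61 ≡ 1 (mod 4), exponent 1.
All primes ≡ 3 (mod 4) appear to even exponent (or don't appear), so by the two-squares theorem n IS expressible as a sum of two squares.
Step 3: Build a representation. Group n = k² · m with k = 3 and m = 37 · 61 = 2257 (a product of primes ≡ 1 (mod 4)); a representation of m scales to one of n via (k·x)² + (k·y)² = k²(x² + y²). Each prime p ≡ 1 (mod 4) is itself a sum of two squares; find a² by testing p − a² for a perfect square:
  37: 37 − 1² = 36 = 6² ⇒ 37 = 1² + 6².
  61: 61 − 1² = 60, 61 − 2² = 57, 61 − 3² = 52, 61 − 4² = 45, 61 − 5² = 36 = 6² ⇒ 61 = 5² + 6².
  Combine using the Brahmagupta–Fibonacci identity (a² + b²)(c² + d²) = (ac − bd)² + (ad + bc)² = (ac + bd)² + (ad − bc)²:
  37 · 61 = 2257: from (1² + 6²)(5² + 6²), take (1·5 − 6·6, 1·6 + 6·5) = (5 − 36, 6 + 30) = (-31, 36); dropping signs (only squares matter) gives (31, 36); check 31² + 36² = 961 + 1296 = 2257 ✓.
  Scale by k = 3: (3·31, 3·36) = (93, 108).
Step 4: Order so x ≤ y and verify: 93² + 108² = 8649 + 11664 = 20313 = n. ✓

n = 20313 = 93² + 108² (one valid representation with x ≤ y).


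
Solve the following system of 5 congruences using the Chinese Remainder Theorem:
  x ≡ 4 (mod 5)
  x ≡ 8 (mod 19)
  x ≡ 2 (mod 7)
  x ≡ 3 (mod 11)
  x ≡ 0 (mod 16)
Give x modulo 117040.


Product of moduli M = 5 · 19 · 7 · 11 · 16 = 117040.
Merge one congruence at a time:
  Start: x ≡ 4 (mod 5).
  Combine with x ≡ 8 (mod 19); new modulus lcm = 95.
    Write x = 4 + 5·t and substitute into x ≡ 8 (mod 19): 5·t ≡ 8 − 4 = 4 (mod 19).
    The inverse of 5 mod 19 is 4 (since 5·4 = 20 = 1·19 + 1), so t ≡ 4·4 = 16 ≡ 16 (mod 19).
    Then x = 4 + 5·16 = 84, valid modulo lcm(5, 19) = 95: x ≡ 84 (mod 95).
  Combine with x ≡ 2 (mod 7); new modulus lcm = 665.
    Write x = 84 + 95·t and substitute into x ≡ 2 (mod 7): 95·t ≡ 2 − 84 = -82 (mod 7).
    Reduce coefficients mod 7: 4·t ≡ 2 (mod 7).
    The inverse of 4 mod 7 is 2 (since 4·2 = 8 = 1·7 + 1), so t ≡ 2·2 = 4 ≡ 4 (mod 7).
    Then x = 84 + 95·4 = 464, valid modulo lcm(95, 7) = 665: x ≡ 464 (mod 665).
  Combine with x ≡ 3 (mod 11); new modulus lcm = 7315.
    Write x = 464 + 665·t and substitute into x ≡ 3 (mod 11): 665·t ≡ 3 − 464 = -461 (mod 11).
    Reduce coefficients mod 11: 5·t ≡ 1 (mod 11).
    The inverse of 5 mod 11 is 9 (since 5·9 = 45 = 4·11 + 1), so t ≡ 9·1 = 9 ≡ 9 (mod 11).
    Then x = 464 + 665·9 = 6449, valid modulo lcm(665, 11) = 7315: x ≡ 6449 (mod 7315).
  Combine with x ≡ 0 (mod 16); new modulus lcm = 117040.
    Write x = 6449 + 7315·t and substitute into x ≡ 0 (mod 16): 7315·t ≡ 0 − 6449 = -6449 (mod 16).
    Reduce coefficients mod 16: 3·t ≡ 15 (mod 16).
    The inverse of 3 mod 16 is 11 (since 3·11 = 33 = 2·16 + 1), so t ≡ 11·15 = 165 ≡ 5 (mod 16).
    Then x = 6449 + 7315·5 = 43024, valid modulo lcm(7315, 16) = 117040: x ≡ 43024 (mod 117040).
Verify against each original: 43024 mod 5 = 4, 43024 mod 19 = 8, 43024 mod 7 = 2, 43024 mod 11 = 3, 43024 mod 16 = 0.

x ≡ 43024 (mod 117040).


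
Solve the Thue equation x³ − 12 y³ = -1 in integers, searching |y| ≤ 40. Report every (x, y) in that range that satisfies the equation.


The equation is x³ - 12y³ = -1. For fixed y, x³ = 12·y³ − 1, so a solution requires the RHS to be a perfect cube.
Strategy: iterate y from -40 to 40, compute RHS = 12·y³ − 1, and check whether it is a (positive or negative) perfect cube.
Check small values of y:
  y = 0: RHS = -1 = (-1)³ ⇒ x = -1 works.
  y = 1: RHS = 11 is not a perfect cube.
  y = -1: RHS = -13 is not a perfect cube.
  y = 2: RHS = 95 is not a perfect cube.
  y = -2: RHS = -97 is not a perfect cube.
  y = 3: RHS = 323 is not a perfect cube.
  y = -3: RHS = -325 is not a perfect cube.
Continuing the search up to |y| = 40 finds no further solutions beyond those listed.
Collected solutions: (-1, 0).

Solutions (with |y| ≤ 40): (-1, 0).


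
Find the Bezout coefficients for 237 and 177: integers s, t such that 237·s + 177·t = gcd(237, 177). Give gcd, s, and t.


Euclidean algorithm on (237, 177) — divide until remainder is 0:
  237 = 1 · 177 + 60
  177 = 2 · 60 + 57
  60 = 1 · 57 + 3
  57 = 19 · 3 + 0
gcd(237, 177) = 3.
Track Bezout coefficients alongside the remainders: start with r₀ = 237 = a·1 + b·0 (s = 1, t = 0) and r₁ = 177 = a·0 + b·1 (s = 0, t = 1); each new remainder r_{k+1} = r_{k-1} − q_k·r_k inherits s_{k+1} = s_{k-1} − q_k·s_k, t_{k+1} = t_{k-1} − q_k·t_k, so r_k = a·s_k + b·t_k at every step:
  q = 1: r = 60, s = 1 − 1·0 = 1, t = 0 − 1·1 = -1  (check: 237·1 + 177·(-1) = 60)
  q = 2: r = 57, s = 0 − 2·1 = -2, t = 1 − 2·(-1) = 3  (check: 237·(-2) + 177·3 = 57)
  q = 1: r = 3, s = 1 − 1·(-2) = 3, t = -1 − 1·3 = -4  (check: 237·3 + 177·(-4) = 3)
The row with r = 3 (the gcd) gives the Bezout coefficients s = 3, t = -4.
Result: 237 · (3) + 177 · (-4) = 3.

gcd(237, 177) = 3; s = 3, t = -4 (check: 237·3 + 177·(-4) = 3).


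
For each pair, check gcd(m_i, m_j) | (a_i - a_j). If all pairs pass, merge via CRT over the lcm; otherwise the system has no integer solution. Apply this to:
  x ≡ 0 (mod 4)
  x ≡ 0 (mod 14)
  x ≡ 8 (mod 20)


Moduli 4, 14, 20 are not pairwise coprime, so CRT works modulo lcm(m_i) when all pairwise compatibility conditions hold.
Pairwise compatibility: gcd(m_i, m_j) must divide a_i - a_j for every pair.
Merge one congruence at a time:
  Start: x ≡ 0 (mod 4).
  Combine with x ≡ 0 (mod 14): gcd(4, 14) = 2; 0 - 0 = 0, which IS divisible by 2, so compatible.
    Write x = 0 + 4·t and substitute into x ≡ 0 (mod 14): 4·t ≡ 0 − 0 = 0 (mod 14).
    Divide the congruence (and modulus) by g = 2: 2·t ≡ 0 (mod 7).
    The inverse of 2 mod 7 is 4 (since 2·4 = 8 = 1·7 + 1), so t ≡ 4·0 = 0 ≡ 0 (mod 7).
    Then x = 0 + 4·0 = 0, valid modulo lcm(4, 14) = 28: x ≡ 0 (mod 28).
  Combine with x ≡ 8 (mod 20): gcd(28, 20) = 4; 8 - 0 = 8, which IS divisible by 4, so compatible.
    Write x = 0 + 28·t and substitute into x ≡ 8 (mod 20): 28·t ≡ 8 − 0 = 8 (mod 20).
    Divide the congruence (and modulus) by g = 4: 7·t ≡ 2 (mod 5).
    Reduce coefficients mod 5: 2·t ≡ 2 (mod 5).
    The inverse of 2 mod 5 is 3 (since 2·3 = 6 = 1·5 + 1), so t ≡ 3·2 = 6 ≡ 1 (mod 5).
    Then x = 0 + 28·1 = 28, valid modulo lcm(28, 20) = 140: x ≡ 28 (mod 140).
Verify: 28 mod 4 = 0, 28 mod 14 = 0, 28 mod 20 = 8.

x ≡ 28 (mod 140).


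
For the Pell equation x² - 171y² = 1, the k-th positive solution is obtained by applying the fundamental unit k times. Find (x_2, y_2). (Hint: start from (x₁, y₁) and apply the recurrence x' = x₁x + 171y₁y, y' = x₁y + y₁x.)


Step 1: Find the fundamental solution (x₁, y₁) of x² - 171y² = 1.
  Expand √171 as a continued fraction. a₀ = ⌊√171⌋ = 13; iterate m_{k+1} = d_k·a_k − m_k, d_{k+1} = (171 − m_{k+1}²)/d_k, a_{k+1} = ⌊(a₀ + m_{k+1})/d_{k+1}⌋ (starting m₀ = 0, d₀ = 1), with convergents p_k = a_k·p_{k-1} + p_{k-2}, q_k = a_k·q_{k-1} + q_{k-2} (p₋₁ = 1, q₋₁ = 0):
  k = 0: a₀ = 13; p₀/q₀ = 13/1; p₀² − 171·q₀² = 169 − 171 = -2.
  k = 1: m = 13, d = 2, a = ⌊(13 + 13)/2⌋ = 13; p/q = (13·13 + 1)/(13·1 + 0) = 170/13; p² − 171·q² = 28900 − 28899 = 1.
  The first convergent with p² − 171·q² = 1 gives the fundamental solution (x₁, y₁) = (170, 13).
Step 2: Apply the recurrence (x_{n+1}, y_{n+1}) = (x₁x_n + 171y₁y_n, x₁y_n + y₁x_n) repeatedly.
  From (x_1, y_1) = (170, 13): x_2 = 170·170 + 171·13·13 = 57799; y_2 = 170·13 + 13·170 = 4420.
Step 3: Verify x_2² - 171·y_2² = 3340724401 - 3340724400 = 1 (should be 1). ✓

(x_1, y_1) = (170, 13); (x_2, y_2) = (57799, 4420).


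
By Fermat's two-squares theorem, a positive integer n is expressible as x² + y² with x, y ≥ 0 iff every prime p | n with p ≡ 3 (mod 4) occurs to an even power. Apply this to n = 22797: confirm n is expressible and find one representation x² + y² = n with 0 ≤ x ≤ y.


Step 1: Factor n = 22797 = 3^2 · 17 · 149.
Step 2: Check the mod-4 condition on each prime factor: 3 ≡ 3 (mod 4), exponent 2 (must be even); 17 ≡ 1 (mod 4), exponent 1; 149 ≡ 1 (mod 4), exponent 1.
All primes ≡ 3 (mod 4) appear to even exponent (or don't appear), so by the two-squares theorem n IS expressible as a sum of two squares.
Step 3: Build a representation. Group n = k² · m with k = 3 and m = 17 · 149 = 2533 (a product of primes ≡ 1 (mod 4)); a representation of m scales to one of n via (k·x)² + (k·y)² = k²(x² + y²). Each prime p ≡ 1 (mod 4) is itself a sum of two squares; find a² by testing p − a² for a perfect square:
  17: 17 − 1² = 16 = 4² ⇒ 17 = 1² + 4².
  149: 149 − 1² = 148, 149 − 2² = 145, 149 − 3² = 140, 149 − 4² = 133, 149 − 5² = 124, 149 − 6² = 113, 149 − 7² = 100 = 10² ⇒ 149 = 7² + 10².
  Combine using the Brahmagupta–Fibonacci identity (a² + b²)(c² + d²) = (ac − bd)² + (ad + bc)² = (ac + bd)² + (ad − bc)²:
  17 · 149 = 2533: from (1² + 4²)(7² + 10²), take (1·7 − 4·10, 1·10 + 4·7) = (7 − 40, 10 + 28) = (-33, 38); dropping signs (only squares matter) gives (33, 38); check 33² + 38² = 1089 + 1444 = 2533 ✓.
  Scale by k = 3: (3·33, 3·38) = (99, 114).
Step 4: Order so x ≤ y and verify: 99² + 114² = 9801 + 12996 = 22797 = n. ✓

n = 22797 = 99² + 114² (one valid representation with x ≤ y).


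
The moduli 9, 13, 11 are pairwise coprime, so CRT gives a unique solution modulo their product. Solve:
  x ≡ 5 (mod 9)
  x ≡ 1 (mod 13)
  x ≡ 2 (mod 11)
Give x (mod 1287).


Moduli 9, 13, 11 are pairwise coprime; by CRT there is a unique solution modulo M = 9 · 13 · 11 = 1287.
Solve pairwise, accumulating the modulus:
  Start with x ≡ 5 (mod 9).
  Combine with x ≡ 1 (mod 13): since gcd(9, 13) = 1, we get a unique residue mod 117.
    Write x = 5 + 9·t and substitute into x ≡ 1 (mod 13): 9·t ≡ 1 − 5 = -4 (mod 13).
    Reduce coefficients mod 13: 9·t ≡ 9 (mod 13).
    The inverse of 9 mod 13 is 3 (since 9·3 = 27 = 2·13 + 1), so t ≡ 3·9 = 27 ≡ 1 (mod 13).
    Then x = 5 + 9·1 = 14, valid modulo lcm(9, 13) = 117: x ≡ 14 (mod 117).
  Combine with x ≡ 2 (mod 11): since gcd(117, 11) = 1, we get a unique residue mod 1287.
    Write x = 14 + 117·t and substitute into x ≡ 2 (mod 11): 117·t ≡ 2 − 14 = -12 (mod 11).
    Reduce coefficients mod 11: 7·t ≡ 10 (mod 11).
    The inverse of 7 mod 11 is 8 (since 7·8 = 56 = 5·11 + 1), so t ≡ 8·10 = 80 ≡ 3 (mod 11).
    Then x = 14 + 117·3 = 365, valid modulo lcm(117, 11) = 1287: x ≡ 365 (mod 1287).
Verify: 365 mod 9 = 5 ✓, 365 mod 13 = 1 ✓, 365 mod 11 = 2 ✓.

x ≡ 365 (mod 1287).


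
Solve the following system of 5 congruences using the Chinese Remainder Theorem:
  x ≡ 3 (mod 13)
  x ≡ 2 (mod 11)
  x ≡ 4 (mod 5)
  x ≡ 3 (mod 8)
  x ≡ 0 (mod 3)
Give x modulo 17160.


Product of moduli M = 13 · 11 · 5 · 8 · 3 = 17160.
Merge one congruence at a time:
  Start: x ≡ 3 (mod 13).
  Combine with x ≡ 2 (mod 11); new modulus lcm = 143.
    Write x = 3 + 13·t and substitute into x ≡ 2 (mod 11): 13·t ≡ 2 − 3 = -1 (mod 11).
    Reduce coefficients mod 11: 2·t ≡ 10 (mod 11).
    The inverse of 2 mod 11 is 6 (since 2·6 = 12 = 1·11 + 1), so t ≡ 6·10 = 60 ≡ 5 (mod 11).
    Then x = 3 + 13·5 = 68, valid modulo lcm(13, 11) = 143: x ≡ 68 (mod 143).
  Combine with x ≡ 4 (mod 5); new modulus lcm = 715.
    Write x = 68 + 143·t and substitute into x ≡ 4 (mod 5): 143·t ≡ 4 − 68 = -64 (mod 5).
    Reduce coefficients mod 5: 3·t ≡ 1 (mod 5).
    The inverse of 3 mod 5 is 2 (since 3·2 = 6 = 1·5 + 1), so t ≡ 2·1 = 2 ≡ 2 (mod 5).
    Then x = 68 + 143·2 = 354, valid modulo lcm(143, 5) = 715: x ≡ 354 (mod 715).
  Combine with x ≡ 3 (mod 8); new modulus lcm = 5720.
    Write x = 354 + 715·t and substitute into x ≡ 3 (mod 8): 715·t ≡ 3 − 354 = -351 (mod 8).
    Reduce coefficients mod 8: 3·t ≡ 1 (mod 8).
    The inverse of 3 mod 8 is 3 (since 3·3 = 9 = 1·8 + 1), so t ≡ 3·1 = 3 ≡ 3 (mod 8).
    Then x = 354 + 715·3 = 2499, valid modulo lcm(715, 8) = 5720: x ≡ 2499 (mod 5720).
  Combine with x ≡ 0 (mod 3); new modulus lcm = 17160.
    Write x = 2499 + 5720·t and substitute into x ≡ 0 (mod 3): 5720·t ≡ 0 − 2499 = -2499 (mod 3).
    Reduce coefficients mod 3: 2·t ≡ 0 (mod 3).
    The inverse of 2 mod 3 is 2 (since 2·2 = 4 = 1·3 + 1), so t ≡ 2·0 = 0 ≡ 0 (mod 3).
    Then x = 2499 + 5720·0 = 2499, valid modulo lcm(5720, 3) = 17160: x ≡ 2499 (mod 17160).
Verify against each original: 2499 mod 13 = 3, 2499 mod 11 = 2, 2499 mod 5 = 4, 2499 mod 8 = 3, 2499 mod 3 = 0.

x ≡ 2499 (mod 17160).


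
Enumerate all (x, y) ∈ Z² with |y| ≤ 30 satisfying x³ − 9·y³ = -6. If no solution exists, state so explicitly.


The equation is x³ - 9y³ = -6. For fixed y, x³ = 9·y³ − 6, so a solution requires the RHS to be a perfect cube.
Strategy: iterate y from -30 to 30, compute RHS = 9·y³ − 6, and check whether it is a (positive or negative) perfect cube.
Check small values of y:
  y = 0: RHS = -6 is not a perfect cube.
  y = 1: RHS = 3 is not a perfect cube.
  y = -1: RHS = -15 is not a perfect cube.
  y = 2: RHS = 66 is not a perfect cube.
  y = -2: RHS = -78 is not a perfect cube.
  y = 3: RHS = 237 is not a perfect cube.
  y = -3: RHS = -249 is not a perfect cube.
Continuing the search up to |y| = 30 finds no solutions either.
No (x, y) in the scanned range satisfies the equation.

No integer solutions with |y| ≤ 30.


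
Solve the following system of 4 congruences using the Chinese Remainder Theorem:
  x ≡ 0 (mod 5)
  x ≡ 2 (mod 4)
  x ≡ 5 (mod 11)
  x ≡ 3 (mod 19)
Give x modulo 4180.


Product of moduli M = 5 · 4 · 11 · 19 = 4180.
Merge one congruence at a time:
  Start: x ≡ 0 (mod 5).
  Combine with x ≡ 2 (mod 4); new modulus lcm = 20.
    Write x = 0 + 5·t and substitute into x ≡ 2 (mod 4): 5·t ≡ 2 − 0 = 2 (mod 4).
    Reduce coefficients mod 4: 1·t ≡ 2 (mod 4).
    So t ≡ 2 (mod 4).
    Then x = 0 + 5·2 = 10, valid modulo lcm(5, 4) = 20: x ≡ 10 (mod 20).
  Combine with x ≡ 5 (mod 11); new modulus lcm = 220.
    Write x = 10 + 20·t and substitute into x ≡ 5 (mod 11): 20·t ≡ 5 − 10 = -5 (mod 11).
    Reduce coefficients mod 11: 9·t ≡ 6 (mod 11).
    The inverse of 9 mod 11 is 5 (since 9·5 = 45 = 4·11 + 1), so t ≡ 5·6 = 30 ≡ 8 (mod 11).
    Then x = 10 + 20·8 = 170, valid modulo lcm(20, 11) = 220: x ≡ 170 (mod 220).
  Combine with x ≡ 3 (mod 19); new modulus lcm = 4180.
    Write x = 170 + 220·t and substitute into x ≡ 3 (mod 19): 220·t ≡ 3 − 170 = -167 (mod 19).
    Reduce coefficients mod 19: 11·t ≡ 4 (mod 19).
    The inverse of 11 mod 19 is 7 (since 11·7 = 77 = 4·19 + 1), so t ≡ 7·4 = 28 ≡ 9 (mod 19).
    Then x = 170 + 220·9 = 2150, valid modulo lcm(220, 19) = 4180: x ≡ 2150 (mod 4180).
Verify against each original: 2150 mod 5 = 0, 2150 mod 4 = 2, 2150 mod 11 = 5, 2150 mod 19 = 3.

x ≡ 2150 (mod 4180).


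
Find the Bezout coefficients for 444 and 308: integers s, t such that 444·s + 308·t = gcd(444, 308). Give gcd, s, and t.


Euclidean algorithm on (444, 308) — divide until remainder is 0:
  444 = 1 · 308 + 136
  308 = 2 · 136 + 36
  136 = 3 · 36 + 28
  36 = 1 · 28 + 8
  28 = 3 · 8 + 4
  8 = 2 · 4 + 0
gcd(444, 308) = 4.
Track Bezout coefficients alongside the remainders: start with r₀ = 444 = a·1 + b·0 (s = 1, t = 0) and r₁ = 308 = a·0 + b·1 (s = 0, t = 1); each new remainder r_{k+1} = r_{k-1} − q_k·r_k inherits s_{k+1} = s_{k-1} − q_k·s_k, t_{k+1} = t_{k-1} − q_k·t_k, so r_k = a·s_k + b·t_k at every step:
  q = 1: r = 136, s = 1 − 1·0 = 1, t = 0 − 1·1 = -1  (check: 444·1 + 308·(-1) = 136)
  q = 2: r = 36, s = 0 − 2·1 = -2, t = 1 − 2·(-1) = 3  (check: 444·(-2) + 308·3 = 36)
  q = 3: r = 28, s = 1 − 3·(-2) = 7, t = -1 − 3·3 = -10  (check: 444·7 + 308·(-10) = 28)
  q = 1: r = 8, s = -2 − 1·7 = -9, t = 3 − 1·(-10) = 13  (check: 444·(-9) + 308·13 = 8)
  q = 3: r = 4, s = 7 − 3·(-9) = 34, t = -10 − 3·13 = -49  (check: 444·34 + 308·(-49) = 4)
The row with r = 4 (the gcd) gives the Bezout coefficients s = 34, t = -49.
Result: 444 · (34) + 308 · (-49) = 4.

gcd(444, 308) = 4; s = 34, t = -49 (check: 444·34 + 308·(-49) = 4).


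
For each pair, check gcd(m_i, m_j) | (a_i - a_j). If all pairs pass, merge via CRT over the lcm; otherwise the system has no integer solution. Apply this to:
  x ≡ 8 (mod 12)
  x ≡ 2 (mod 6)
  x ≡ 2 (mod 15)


Moduli 12, 6, 15 are not pairwise coprime, so CRT works modulo lcm(m_i) when all pairwise compatibility conditions hold.
Pairwise compatibility: gcd(m_i, m_j) must divide a_i - a_j for every pair.
Merge one congruence at a time:
  Start: x ≡ 8 (mod 12).
  Combine with x ≡ 2 (mod 6): gcd(12, 6) = 6; 2 - 8 = -6, which IS divisible by 6, so compatible.
    Write x = 8 + 12·t and substitute into x ≡ 2 (mod 6): 12·t ≡ 2 − 8 = -6 (mod 6).
    Divide the congruence (and modulus) by g = 6: 2·t ≡ -1 (mod 1).
    Modulo 1 every t works; take t = 0.
    Then x = 8 + 12·0 = 8, valid modulo lcm(12, 6) = 12: x ≡ 8 (mod 12).
  Combine with x ≡ 2 (mod 15): gcd(12, 15) = 3; 2 - 8 = -6, which IS divisible by 3, so compatible.
    Write x = 8 + 12·t and substitute into x ≡ 2 (mod 15): 12·t ≡ 2 − 8 = -6 (mod 15).
    Divide the congruence (and modulus) by g = 3: 4·t ≡ -2 (mod 5).
    Reduce coefficients mod 5: 4·t ≡ 3 (mod 5).
    The inverse of 4 mod 5 is 4 (since 4·4 = 16 = 3·5 + 1), so t ≡ 4·3 = 12 ≡ 2 (mod 5).
    Then x = 8 + 12·2 = 32, valid modulo lcm(12, 15) = 60: x ≡ 32 (mod 60).
Verify: 32 mod 12 = 8, 32 mod 6 = 2, 32 mod 15 = 2.

x ≡ 32 (mod 60).


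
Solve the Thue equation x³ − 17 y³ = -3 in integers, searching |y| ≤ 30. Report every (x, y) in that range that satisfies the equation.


The equation is x³ - 17y³ = -3. For fixed y, x³ = 17·y³ − 3, so a solution requires the RHS to be a perfect cube.
Strategy: iterate y from -30 to 30, compute RHS = 17·y³ − 3, and check whether it is a (positive or negative) perfect cube.
Check small values of y:
  y = 0: RHS = -3 is not a perfect cube.
  y = 1: RHS = 14 is not a perfect cube.
  y = -1: RHS = -20 is not a perfect cube.
  y = 2: RHS = 133 is not a perfect cube.
  y = -2: RHS = -139 is not a perfect cube.
  y = 3: RHS = 456 is not a perfect cube.
  y = -3: RHS = -462 is not a perfect cube.
Continuing the search up to |y| = 30 finds no solutions either.
No (x, y) in the scanned range satisfies the equation.

No integer solutions with |y| ≤ 30.


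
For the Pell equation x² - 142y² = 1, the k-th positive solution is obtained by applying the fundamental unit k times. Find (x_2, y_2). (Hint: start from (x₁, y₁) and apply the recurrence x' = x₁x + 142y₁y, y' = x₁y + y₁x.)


Step 1: Find the fundamental solution (x₁, y₁) of x² - 142y² = 1.
  Expand √142 as a continued fraction. a₀ = ⌊√142⌋ = 11; iterate m_{k+1} = d_k·a_k − m_k, d_{k+1} = (142 − m_{k+1}²)/d_k, a_{k+1} = ⌊(a₀ + m_{k+1})/d_{k+1}⌋ (starting m₀ = 0, d₀ = 1), with convergents p_k = a_k·p_{k-1} + p_{k-2}, q_k = a_k·q_{k-1} + q_{k-2} (p₋₁ = 1, q₋₁ = 0):
  k = 0: a₀ = 11; p₀/q₀ = 11/1; p₀² − 142·q₀² = 121 − 142 = -21.
  k = 1: m = 11, d = 21, a = ⌊(11 + 11)/21⌋ = 1; p/q = (1·11 + 1)/(1·1 + 0) = 12/1; p² − 142·q² = 144 − 142 = 2.
  k = 2: m = 10, d = 2, a = ⌊(11 + 10)/2⌋ = 10; p/q = (10·12 + 11)/(10·1 + 1) = 131/11; p² − 142·q² = 17161 − 17182 = -21.
  k = 3: m = 10, d = 21, a = ⌊(11 + 10)/21⌋ = 1; p/q = (1·131 + 12)/(1·11 + 1) = 143/12; p² − 142·q² = 20449 − 20448 = 1.
  The first convergent with p² − 142·q² = 1 gives the fundamental solution (x₁, y₁) = (143, 12).
Step 2: Apply the recurrence (x_{n+1}, y_{n+1}) = (x₁x_n + 142y₁y_n, x₁y_n + y₁x_n) repeatedly.
  From (x_1, y_1) = (143, 12): x_2 = 143·143 + 142·12·12 = 40897; y_2 = 143·12 + 12·143 = 3432.
Step 3: Verify x_2² - 142·y_2² = 1672564609 - 1672564608 = 1 (should be 1). ✓

(x_1, y_1) = (143, 12); (x_2, y_2) = (40897, 3432).


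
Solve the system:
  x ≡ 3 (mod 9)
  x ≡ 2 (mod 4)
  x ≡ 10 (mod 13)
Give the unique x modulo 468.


Moduli 9, 4, 13 are pairwise coprime; by CRT there is a unique solution modulo M = 9 · 4 · 13 = 468.
Solve pairwise, accumulating the modulus:
  Start with x ≡ 3 (mod 9).
  Combine with x ≡ 2 (mod 4): since gcd(9, 4) = 1, we get a unique residue mod 36.
    Write x = 3 + 9·t and substitute into x ≡ 2 (mod 4): 9·t ≡ 2 − 3 = -1 (mod 4).
    Reduce coefficients mod 4: 1·t ≡ 3 (mod 4).
    So t ≡ 3 (mod 4).
    Then x = 3 + 9·3 = 30, valid modulo lcm(9, 4) = 36: x ≡ 30 (mod 36).
  Combine with x ≡ 10 (mod 13): since gcd(36, 13) = 1, we get a unique residue mod 468.
    Write x = 30 + 36·t and substitute into x ≡ 10 (mod 13): 36·t ≡ 10 − 30 = -20 (mod 13).
    Reduce coefficients mod 13: 10·t ≡ 6 (mod 13).
    The inverse of 10 mod 13 is 4 (since 10·4 = 40 = 3·13 + 1), so t ≡ 4·6 = 24 ≡ 11 (mod 13).
    Then x = 30 + 36·11 = 426, valid modulo lcm(36, 13) = 468: x ≡ 426 (mod 468).
Verify: 426 mod 9 = 3 ✓, 426 mod 4 = 2 ✓, 426 mod 13 = 10 ✓.

x ≡ 426 (mod 468).


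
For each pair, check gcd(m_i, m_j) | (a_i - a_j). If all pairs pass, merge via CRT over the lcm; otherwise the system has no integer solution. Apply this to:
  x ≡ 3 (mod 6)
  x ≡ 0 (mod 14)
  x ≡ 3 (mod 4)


Moduli 6, 14, 4 are not pairwise coprime, so CRT works modulo lcm(m_i) when all pairwise compatibility conditions hold.
Pairwise compatibility: gcd(m_i, m_j) must divide a_i - a_j for every pair.
Merge one congruence at a time:
  Start: x ≡ 3 (mod 6).
  Combine with x ≡ 0 (mod 14): gcd(6, 14) = 2, and 0 - 3 = -3 is NOT divisible by 2.
    ⇒ system is inconsistent (no integer solution).

No solution (the system is inconsistent).


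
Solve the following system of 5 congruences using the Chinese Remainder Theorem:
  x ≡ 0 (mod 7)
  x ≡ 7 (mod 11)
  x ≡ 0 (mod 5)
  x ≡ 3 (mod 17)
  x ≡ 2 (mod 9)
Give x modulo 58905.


Product of moduli M = 7 · 11 · 5 · 17 · 9 = 58905.
Merge one congruence at a time:
  Start: x ≡ 0 (mod 7).
  Combine with x ≡ 7 (mod 11); new modulus lcm = 77.
    Write x = 0 + 7·t and substitute into x ≡ 7 (mod 11): 7·t ≡ 7 − 0 = 7 (mod 11).
    The inverse of 7 mod 11 is 8 (since 7·8 = 56 = 5·11 + 1), so t ≡ 8·7 = 56 ≡ 1 (mod 11).
    Then x = 0 + 7·1 = 7, valid modulo lcm(7, 11) = 77: x ≡ 7 (mod 77).
  Combine with x ≡ 0 (mod 5); new modulus lcm = 385.
    Write x = 7 + 77·t and substitute into x ≡ 0 (mod 5): 77·t ≡ 0 − 7 = -7 (mod 5).
    Reduce coefficients mod 5: 2·t ≡ 3 (mod 5).
    The inverse of 2 mod 5 is 3 (since 2·3 = 6 = 1·5 + 1), so t ≡ 3·3 = 9 ≡ 4 (mod 5).
    Then x = 7 + 77·4 = 315, valid modulo lcm(77, 5) = 385: x ≡ 315 (mod 385).
  Combine with x ≡ 3 (mod 17); new modulus lcm = 6545.
    Write x = 315 + 385·t and substitute into x ≡ 3 (mod 17): 385·t ≡ 3 − 315 = -312 (mod 17).
    Reduce coefficients mod 17: 11·t ≡ 11 (mod 17).
    The inverse of 11 mod 17 is 14 (since 11·14 = 154 = 9·17 + 1), so t ≡ 14·11 = 154 ≡ 1 (mod 17).
    Then x = 315 + 385·1 = 700, valid modulo lcm(385, 17) = 6545: x ≡ 700 (mod 6545).
  Combine with x ≡ 2 (mod 9); new modulus lcm = 58905.
    Write x = 700 + 6545·t and substitute into x ≡ 2 (mod 9): 6545·t ≡ 2 − 700 = -698 (mod 9).
    Reduce coefficients mod 9: 2·t ≡ 4 (mod 9).
    The inverse of 2 mod 9 is 5 (since 2·5 = 10 = 1·9 + 1), so t ≡ 5·4 = 20 ≡ 2 (mod 9).
    Then x = 700 + 6545·2 = 13790, valid modulo lcm(6545, 9) = 58905: x ≡ 13790 (mod 58905).
Verify against each original: 13790 mod 7 = 0, 13790 mod 11 = 7, 13790 mod 5 = 0, 13790 mod 17 = 3, 13790 mod 9 = 2.

x ≡ 13790 (mod 58905).


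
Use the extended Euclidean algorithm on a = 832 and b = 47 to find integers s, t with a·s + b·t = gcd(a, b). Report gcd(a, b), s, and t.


Euclidean algorithm on (832, 47) — divide until remainder is 0:
  832 = 17 · 47 + 33
  47 = 1 · 33 + 14
  33 = 2 · 14 + 5
  14 = 2 · 5 + 4
  5 = 1 · 4 + 1
  4 = 4 · 1 + 0
gcd(832, 47) = 1.
Track Bezout coefficients alongside the remainders: start with r₀ = 832 = a·1 + b·0 (s = 1, t = 0) and r₁ = 47 = a·0 + b·1 (s = 0, t = 1); each new remainder r_{k+1} = r_{k-1} − q_k·r_k inherits s_{k+1} = s_{k-1} − q_k·s_k, t_{k+1} = t_{k-1} − q_k·t_k, so r_k = a·s_k + b·t_k at every step:
  q = 17: r = 33, s = 1 − 17·0 = 1, t = 0 − 17·1 = -17  (check: 832·1 + 47·(-17) = 33)
  q = 1: r = 14, s = 0 − 1·1 = -1, t = 1 − 1·(-17) = 18  (check: 832·(-1) + 47·18 = 14)
  q = 2: r = 5, s = 1 − 2·(-1) = 3, t = -17 − 2·18 = -53  (check: 832·3 + 47·(-53) = 5)
  q = 2: r = 4, s = -1 − 2·3 = -7, t = 18 − 2·(-53) = 124  (check: 832·(-7) + 47·124 = 4)
  q = 1: r = 1, s = 3 − 1·(-7) = 10, t = -53 − 1·124 = -177  (check: 832·10 + 47·(-177) = 1)
The row with r = 1 (the gcd) gives the Bezout coefficients s = 10, t = -177.
Result: 832 · (10) + 47 · (-177) = 1.

gcd(832, 47) = 1; s = 10, t = -177 (check: 832·10 + 47·(-177) = 1).


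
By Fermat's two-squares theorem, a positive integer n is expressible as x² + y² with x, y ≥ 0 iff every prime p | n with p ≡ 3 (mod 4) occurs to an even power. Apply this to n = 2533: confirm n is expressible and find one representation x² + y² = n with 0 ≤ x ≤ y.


Step 1: Factor n = 2533 = 17 · 149.
Step 2: Check the mod-4 condition on each prime factor: 17 ≡ 1 (mod 4), exponent 1; 149 ≡ 1 (mod 4), exponent 1.
All primes ≡ 3 (mod 4) appear to even exponent (or don't appear), so by the two-squares theorem n IS expressible as a sum of two squares.
Step 3: Build a representation. Here n = 17 · 149 is a product of primes ≡ 1 (mod 4). Each prime p ≡ 1 (mod 4) is itself a sum of two squares; find a² by testing p − a² for a perfect square:
  17: 17 − 1² = 16 = 4² ⇒ 17 = 1² + 4².
  149: 149 − 1² = 148, 149 − 2² = 145, 149 − 3² = 140, 149 − 4² = 133, 149 − 5² = 124, 149 − 6² = 113, 149 − 7² = 100 = 10² ⇒ 149 = 7² + 10².
  Combine using the Brahmagupta–Fibonacci identity (a² + b²)(c² + d²) = (ac − bd)² + (ad + bc)² = (ac + bd)² + (ad − bc)²:
  17 · 149 = 2533: from (1² + 4²)(7² + 10²), take (1·7 − 4·10, 1·10 + 4·7) = (7 − 40, 10 + 28) = (-33, 38); dropping signs (only squares matter) gives (33, 38); check 33² + 38² = 1089 + 1444 = 2533 ✓.
Step 4: Order so x ≤ y and verify: 33² + 38² = 1089 + 1444 = 2533 = n. ✓

n = 2533 = 33² + 38² (one valid representation with x ≤ y).


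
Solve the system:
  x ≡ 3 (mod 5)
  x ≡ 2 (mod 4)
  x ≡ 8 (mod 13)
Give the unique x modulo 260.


Moduli 5, 4, 13 are pairwise coprime; by CRT there is a unique solution modulo M = 5 · 4 · 13 = 260.
Solve pairwise, accumulating the modulus:
  Start with x ≡ 3 (mod 5).
  Combine with x ≡ 2 (mod 4): since gcd(5, 4) = 1, we get a unique residue mod 20.
    Write x = 3 + 5·t and substitute into x ≡ 2 (mod 4): 5·t ≡ 2 − 3 = -1 (mod 4).
    Reduce coefficients mod 4: 1·t ≡ 3 (mod 4).
    So t ≡ 3 (mod 4).
    Then x = 3 + 5·3 = 18, valid modulo lcm(5, 4) = 20: x ≡ 18 (mod 20).
  Combine with x ≡ 8 (mod 13): since gcd(20, 13) = 1, we get a unique residue mod 260.
    Write x = 18 + 20·t and substitute into x ≡ 8 (mod 13): 20·t ≡ 8 − 18 = -10 (mod 13).
    Reduce coefficients mod 13: 7·t ≡ 3 (mod 13).
    The inverse of 7 mod 13 is 2 (since 7·2 = 14 = 1·13 + 1), so t ≡ 2·3 = 6 ≡ 6 (mod 13).
    Then x = 18 + 20·6 = 138, valid modulo lcm(20, 13) = 260: x ≡ 138 (mod 260).
Verify: 138 mod 5 = 3 ✓, 138 mod 4 = 2 ✓, 138 mod 13 = 8 ✓.

x ≡ 138 (mod 260).


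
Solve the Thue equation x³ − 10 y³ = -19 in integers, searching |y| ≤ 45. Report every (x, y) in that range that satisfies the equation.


The equation is x³ - 10y³ = -19. For fixed y, x³ = 10·y³ − 19, so a solution requires the RHS to be a perfect cube.
Strategy: iterate y from -45 to 45, compute RHS = 10·y³ − 19, and check whether it is a (positive or negative) perfect cube.
Check small values of y:
  y = 0: RHS = -19 is not a perfect cube.
  y = 1: RHS = -9 is not a perfect cube.
  y = -1: RHS = -29 is not a perfect cube.
  y = 2: RHS = 61 is not a perfect cube.
  y = -2: RHS = -99 is not a perfect cube.
  y = 3: RHS = 251 is not a perfect cube.
  y = -3: RHS = -289 is not a perfect cube.
Continuing the search up to |y| = 45 finds no solutions either.
No (x, y) in the scanned range satisfies the equation.

No integer solutions with |y| ≤ 45.


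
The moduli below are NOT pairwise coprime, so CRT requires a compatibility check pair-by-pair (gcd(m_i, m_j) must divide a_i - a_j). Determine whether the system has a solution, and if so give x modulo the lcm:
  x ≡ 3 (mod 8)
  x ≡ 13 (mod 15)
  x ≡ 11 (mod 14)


Moduli 8, 15, 14 are not pairwise coprime, so CRT works modulo lcm(m_i) when all pairwise compatibility conditions hold.
Pairwise compatibility: gcd(m_i, m_j) must divide a_i - a_j for every pair.
Merge one congruence at a time:
  Start: x ≡ 3 (mod 8).
  Combine with x ≡ 13 (mod 15): gcd(8, 15) = 1; 13 - 3 = 10, which IS divisible by 1, so compatible.
    Write x = 3 + 8·t and substitute into x ≡ 13 (mod 15): 8·t ≡ 13 − 3 = 10 (mod 15).
    The inverse of 8 mod 15 is 2 (since 8·2 = 16 = 1·15 + 1), so t ≡ 2·10 = 20 ≡ 5 (mod 15).
    Then x = 3 + 8·5 = 43, valid modulo lcm(8, 15) = 120: x ≡ 43 (mod 120).
  Combine with x ≡ 11 (mod 14): gcd(120, 14) = 2; 11 - 43 = -32, which IS divisible by 2, so compatible.
    Write x = 43 + 120·t and substitute into x ≡ 11 (mod 14): 120·t ≡ 11 − 43 = -32 (mod 14).
    Divide the congruence (and modulus) by g = 2: 60·t ≡ -16 (mod 7).
    Reduce coefficients mod 7: 4·t ≡ 5 (mod 7).
    The inverse of 4 mod 7 is 2 (since 4·2 = 8 = 1·7 + 1), so t ≡ 2·5 = 10 ≡ 3 (mod 7).
    Then x = 43 + 120·3 = 403, valid modulo lcm(120, 14) = 840: x ≡ 403 (mod 840).
Verify: 403 mod 8 = 3, 403 mod 15 = 13, 403 mod 14 = 11.

x ≡ 403 (mod 840).


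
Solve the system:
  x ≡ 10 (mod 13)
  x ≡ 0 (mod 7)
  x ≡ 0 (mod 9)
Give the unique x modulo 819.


Moduli 13, 7, 9 are pairwise coprime; by CRT there is a unique solution modulo M = 13 · 7 · 9 = 819.
Solve pairwise, accumulating the modulus:
  Start with x ≡ 10 (mod 13).
  Combine with x ≡ 0 (mod 7): since gcd(13, 7) = 1, we get a unique residue mod 91.
    Write x = 10 + 13·t and substitute into x ≡ 0 (mod 7): 13·t ≡ 0 − 10 = -10 (mod 7).
    Reduce coefficients mod 7: 6·t ≡ 4 (mod 7).
    The inverse of 6 mod 7 is 6 (since 6·6 = 36 = 5·7 + 1), so t ≡ 6·4 = 24 ≡ 3 (mod 7).
    Then x = 10 + 13·3 = 49, valid modulo lcm(13, 7) = 91: x ≡ 49 (mod 91).
  Combine with x ≡ 0 (mod 9): since gcd(91, 9) = 1, we get a unique residue mod 819.
    Write x = 49 + 91·t and substitute into x ≡ 0 (mod 9): 91·t ≡ 0 − 49 = -49 (mod 9).
    Reduce coefficients mod 9: 1·t ≡ 5 (mod 9).
    So t ≡ 5 (mod 9).
    Then x = 49 + 91·5 = 504, valid modulo lcm(91, 9) = 819: x ≡ 504 (mod 819).
Verify: 504 mod 13 = 10 ✓, 504 mod 7 = 0 ✓, 504 mod 9 = 0 ✓.

x ≡ 504 (mod 819).


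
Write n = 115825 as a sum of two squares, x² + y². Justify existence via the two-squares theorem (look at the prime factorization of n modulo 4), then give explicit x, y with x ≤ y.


Step 1: Factor n = 115825 = 5^2 · 41 · 113.
Step 2: Check the mod-4 condition on each prime factor: 5 ≡ 1 (mod 4), exponent 2; 41 ≡ 1 (mod 4), exponent 1; 113 ≡ 1 (mod 4), exponent 1.
All primes ≡ 3 (mod 4) appear to even exponent (or don't appear), so by the two-squares theorem n IS expressible as a sum of two squares.
Step 3: Build a representation. Group n = k² · m with k = 5 and m = 41 · 113 = 4633 (a product of primes ≡ 1 (mod 4)); a representation of m scales to one of n via (k·x)² + (k·y)² = k²(x² + y²). Each prime p ≡ 1 (mod 4) is itself a sum of two squares; find a² by testing p − a² for a perfect square:
  41: 41 − 1² = 40, 41 − 2² = 37, 41 − 3² = 32, 41 − 4² = 25 = 5² ⇒ 41 = 4² + 5².
  113: 113 − 1² = 112, 113 − 2² = 109, 113 − 3² = 104, 113 − 4² = 97, 113 − 5² = 88, 113 − 6² = 77, 113 − 7² = 64 = 8² ⇒ 113 = 7² + 8².
  Combine using the Brahmagupta–Fibonacci identity (a² + b²)(c² + d²) = (ac − bd)² + (ad + bc)² = (ac + bd)² + (ad − bc)²:
  41 · 113 = 4633: from (4² + 5²)(7² + 8²), take (4·7 − 5·8, 4·8 + 5·7) = (28 − 40, 32 + 35) = (-12, 67); dropping signs (only squares matter) gives (12, 67); check 12² + 67² = 144 + 4489 = 4633 ✓.
  Scale by k = 5: (5·12, 5·67) = (60, 335).
Step 4: Order so x ≤ y and verify: 60² + 335² = 3600 + 112225 = 115825 = n. ✓

n = 115825 = 60² + 335² (one valid representation with x ≤ y).
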